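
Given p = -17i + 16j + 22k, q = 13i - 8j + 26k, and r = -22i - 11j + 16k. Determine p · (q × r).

-22184

q × r:
i: (-8)·16 - 26·(-11) = -128 - (-286) = 158
j: 26·(-22) - 13·16 = -572 - 208 = -780
k: 13·(-11) - (-8)·(-22) = -143 - 176 = -319
q × r = (158, -780, -319)
p · (q × r) = (-17)·158 + 16·(-780) + 22·(-319) = -2686 - 12480 - 7018 = -22184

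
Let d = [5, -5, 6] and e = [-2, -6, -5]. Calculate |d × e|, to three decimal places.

i: (-5)·(-5) - 6·(-6) = 25 - (-36) = 61
j: 6·(-2) - 5·(-5) = -12 - (-25) = 13
k: 5·(-6) - (-5)·(-2) = -30 - 10 = -40
d × e = (61, 13, -40)
|d × e| = √(61² + 13² + (-40)²) = √5490 ≈ 74.0945

74.095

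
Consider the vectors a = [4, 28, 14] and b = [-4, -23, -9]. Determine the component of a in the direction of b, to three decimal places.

-31.415

a · b = 4·(-4) + 28·(-23) + 14·(-9) = -16 - 644 - 126 = -786
|b| = √(16 + 529 + 81) = √626 ≈ 25.0200
comp_b a = -786 / √626 ≈ -31.415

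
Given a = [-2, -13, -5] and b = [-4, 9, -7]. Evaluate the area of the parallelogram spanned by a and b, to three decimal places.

153.075

i: (-13)·(-7) - (-5)·9 = 91 - (-45) = 136
j: (-5)·(-4) - (-2)·(-7) = 20 - 14 = 6
k: (-2)·9 - (-13)·(-4) = -18 - 52 = -70
a × b = (136, 6, -70)
|a × b| = √(136² + 6² + (-70)²) = √23432 ≈ 153.0751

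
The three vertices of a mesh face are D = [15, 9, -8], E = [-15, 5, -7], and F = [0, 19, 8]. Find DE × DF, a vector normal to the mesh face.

(-74, 465, -360)

DE = (-30, -4, 1)
DF = (-15, 10, 16)
i: (-4)·16 - 1·10 = -64 - 10 = -74
j: 1·(-15) - (-30)·16 = -15 - (-480) = 465
k: (-30)·10 - (-4)·(-15) = -300 - 60 = -360
DE × DF = (-74, 465, -360)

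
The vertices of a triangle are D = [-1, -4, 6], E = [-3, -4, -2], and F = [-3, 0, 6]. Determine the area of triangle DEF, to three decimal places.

DE = (-2, 0, -8),  DF = (-2, 4, 0)
i: 0·0 - (-8)·4 = 0 - (-32) = 32
j: (-8)·(-2) - (-2)·0 = 16 - 0 = 16
k: (-2)·4 - 0·(-2) = -8 - 0 = -8
DE × DF = (32, 16, -8)
|DE × DF| = √1344 ≈ 36.6606
area = ½ · 36.6606 ≈ 18.330

18.330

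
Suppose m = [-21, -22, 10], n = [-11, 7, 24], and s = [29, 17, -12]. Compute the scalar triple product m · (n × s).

-5976

n × s:
i: 7·(-12) - 24·17 = -84 - 408 = -492
j: 24·29 - (-11)·(-12) = 696 - 132 = 564
k: (-11)·17 - 7·29 = -187 - 203 = -390
n × s = (-492, 564, -390)
m · (n × s) = (-21)·(-492) + (-22)·564 + 10·(-390) = 10332 - 12408 - 3900 = -5976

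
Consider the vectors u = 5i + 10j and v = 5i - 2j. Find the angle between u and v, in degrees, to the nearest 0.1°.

85.2

u · v = 5·5 + 10·(-2) = 25 - 20 = 5
|u|² = 25 + 100 = 125,  |u| = √125 ≈ 11.180340
|v|² = 25 + 4 = 29,  |v| = √29 ≈ 5.385165
cos θ = 5 / (11.180340 · 5.385165) ≈ 0.08305
θ = arccos(0.08305) ≈ 85.2°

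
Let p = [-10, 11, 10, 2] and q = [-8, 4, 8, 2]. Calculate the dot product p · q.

208

p · q = (-10)·(-8) + 11·4 + 10·8 + 2·2 = 80 + 44 + 80 + 4 = 208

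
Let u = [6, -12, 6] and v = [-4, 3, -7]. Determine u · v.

-102

u · v = 6·(-4) + (-12)·3 + 6·(-7) = -24 - 36 - 42 = -102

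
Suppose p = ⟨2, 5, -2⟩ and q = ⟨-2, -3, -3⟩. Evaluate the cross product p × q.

(-21, 10, 4)

i: 5·(-3) - (-2)·(-3) = -15 - 6 = -21
j: (-2)·(-2) - 2·(-3) = 4 - (-6) = 10
k: 2·(-3) - 5·(-2) = -6 - (-10) = 4
p × q = (-21, 10, 4)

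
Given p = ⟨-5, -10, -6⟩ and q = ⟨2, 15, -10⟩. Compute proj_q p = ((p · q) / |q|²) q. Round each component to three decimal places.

p · q = (-5)·2 + (-10)·15 + (-6)·(-10) = -10 - 150 + 60 = -100
|q|² = 4 + 225 + 100 = 329
proj_q p = (-100/329) · (2, 15, -10) ≈ (-0.608, -4.559, 3.040)

(-0.608, -4.559, 3.040)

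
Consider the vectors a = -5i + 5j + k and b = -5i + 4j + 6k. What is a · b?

51

a · b = (-5)·(-5) + 5·4 + 1·6 = 25 + 20 + 6 = 51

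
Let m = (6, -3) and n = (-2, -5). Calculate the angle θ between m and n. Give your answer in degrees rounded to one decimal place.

85.2

m · n = 6·(-2) + (-3)·(-5) = -12 + 15 = 3
|m|² = 36 + 9 = 45,  |m| = √45 ≈ 6.708204
|n|² = 4 + 25 = 29,  |n| = √29 ≈ 5.385165
cos θ = 3 / (6.708204 · 5.385165) ≈ 0.08305
θ = arccos(0.08305) ≈ 85.2°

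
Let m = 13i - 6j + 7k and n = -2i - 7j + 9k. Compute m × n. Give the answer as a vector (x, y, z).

(-5, -131, -103)

i: (-6)·9 - 7·(-7) = -54 - (-49) = -5
j: 7·(-2) - 13·9 = -14 - 117 = -131
k: 13·(-7) - (-6)·(-2) = -91 - 12 = -103
m × n = (-5, -131, -103)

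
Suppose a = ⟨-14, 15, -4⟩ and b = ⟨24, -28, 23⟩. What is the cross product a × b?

i: 15·23 - (-4)·(-28) = 345 - 112 = 233
j: (-4)·24 - (-14)·23 = -96 - (-322) = 226
k: (-14)·(-28) - 15·24 = 392 - 360 = 32
a × b = (233, 226, 32)

(233, 226, 32)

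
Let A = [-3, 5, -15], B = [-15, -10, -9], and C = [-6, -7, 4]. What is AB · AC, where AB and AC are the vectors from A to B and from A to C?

AB = B − A = (-12, -15, 6)
AC = C − A = (-3, -12, 19)
AB · AC = (-12)·(-3) + (-15)·(-12) + 6·19 = 36 + 180 + 114 = 330

330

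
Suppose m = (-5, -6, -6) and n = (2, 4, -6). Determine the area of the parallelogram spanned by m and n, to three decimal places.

i: (-6)·(-6) - (-6)·4 = 36 - (-24) = 60
j: (-6)·2 - (-5)·(-6) = -12 - 30 = -42
k: (-5)·4 - (-6)·2 = -20 - (-12) = -8
m × n = (60, -42, -8)
|m × n| = √(60² + (-42)² + (-8)²) = √5428 ≈ 73.6750

73.675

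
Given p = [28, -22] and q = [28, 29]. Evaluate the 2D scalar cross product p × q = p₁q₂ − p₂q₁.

28·29 - (-22)·28 = 812 - (-616) = 1428

1428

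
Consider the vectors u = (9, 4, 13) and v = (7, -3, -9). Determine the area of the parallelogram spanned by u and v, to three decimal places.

180.605

i: 4·(-9) - 13·(-3) = -36 - (-39) = 3
j: 13·7 - 9·(-9) = 91 - (-81) = 172
k: 9·(-3) - 4·7 = -27 - 28 = -55
u × v = (3, 172, -55)
|u × v| = √(3² + 172² + (-55)²) = √32618 ≈ 180.6045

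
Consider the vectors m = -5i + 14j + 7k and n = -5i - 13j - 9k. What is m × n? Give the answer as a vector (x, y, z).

i: 14·(-9) - 7·(-13) = -126 - (-91) = -35
j: 7·(-5) - (-5)·(-9) = -35 - 45 = -80
k: (-5)·(-13) - 14·(-5) = 65 - (-70) = 135
m × n = (-35, -80, 135)

(-35, -80, 135)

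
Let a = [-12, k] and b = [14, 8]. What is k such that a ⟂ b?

a · b = (-12)·14 + k·8 = -168 + 8k
Set equal to 0: 8k = 168, so k = 21.

21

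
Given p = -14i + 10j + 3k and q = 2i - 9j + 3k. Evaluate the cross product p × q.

i: 10·3 - 3·(-9) = 30 - (-27) = 57
j: 3·2 - (-14)·3 = 6 - (-42) = 48
k: (-14)·(-9) - 10·2 = 126 - 20 = 106
p × q = (57, 48, 106)

(57, 48, 106)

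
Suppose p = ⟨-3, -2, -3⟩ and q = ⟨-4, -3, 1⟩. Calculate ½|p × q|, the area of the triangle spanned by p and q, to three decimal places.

9.314

i: (-2)·1 - (-3)·(-3) = -2 - 9 = -11
j: (-3)·(-4) - (-3)·1 = 12 - (-3) = 15
k: (-3)·(-3) - (-2)·(-4) = 9 - 8 = 1
p × q = (-11, 15, 1)
|p × q| = √((-11)² + 15² + 1²) = √347 ≈ 18.6279
area = ½ · 18.6279 ≈ 9.314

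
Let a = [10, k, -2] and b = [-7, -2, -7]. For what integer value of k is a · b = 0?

-28

a · b = 10·(-7) + k·(-2) + (-2)·(-7) = -56 - 2k
Set equal to 0: -2k = 56, so k = -28.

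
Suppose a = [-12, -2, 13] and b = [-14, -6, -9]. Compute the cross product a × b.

i: (-2)·(-9) - 13·(-6) = 18 - (-78) = 96
j: 13·(-14) - (-12)·(-9) = -182 - 108 = -290
k: (-12)·(-6) - (-2)·(-14) = 72 - 28 = 44
a × b = (96, -290, 44)

(96, -290, 44)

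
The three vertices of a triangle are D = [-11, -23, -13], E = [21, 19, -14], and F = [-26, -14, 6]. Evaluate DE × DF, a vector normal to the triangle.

(807, -593, 918)

DE = (32, 42, -1)
DF = (-15, 9, 19)
i: 42·19 - (-1)·9 = 798 - (-9) = 807
j: (-1)·(-15) - 32·19 = 15 - 608 = -593
k: 32·9 - 42·(-15) = 288 - (-630) = 918
DE × DF = (807, -593, 918)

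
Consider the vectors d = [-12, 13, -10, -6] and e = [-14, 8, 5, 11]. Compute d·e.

d · e = (-12)·(-14) + 13·8 + (-10)·5 + (-6)·11 = 168 + 104 - 50 - 66 = 156

156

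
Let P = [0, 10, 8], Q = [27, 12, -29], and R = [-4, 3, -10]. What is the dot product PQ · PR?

544

PQ = Q − P = (27, 2, -37)
PR = R − P = (-4, -7, -18)
PQ · PR = 27·(-4) + 2·(-7) + (-37)·(-18) = -108 - 14 + 666 = 544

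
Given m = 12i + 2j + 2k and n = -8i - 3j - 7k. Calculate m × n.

i: 2·(-7) - 2·(-3) = -14 - (-6) = -8
j: 2·(-8) - 12·(-7) = -16 - (-84) = 68
k: 12·(-3) - 2·(-8) = -36 - (-16) = -20
m × n = (-8, 68, -20)

(-8, 68, -20)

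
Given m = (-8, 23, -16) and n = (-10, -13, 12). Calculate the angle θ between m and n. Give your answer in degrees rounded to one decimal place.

134.0

m · n = (-8)·(-10) + 23·(-13) + (-16)·12 = 80 - 299 - 192 = -411
|m|² = 64 + 529 + 256 = 849,  |m| = √849 ≈ 29.137605
|n|² = 100 + 169 + 144 = 413,  |n| = √413 ≈ 20.322401
cos θ = -411 / (29.137605 · 20.322401) ≈ -0.69409
θ = arccos(-0.69409) ≈ 134.0°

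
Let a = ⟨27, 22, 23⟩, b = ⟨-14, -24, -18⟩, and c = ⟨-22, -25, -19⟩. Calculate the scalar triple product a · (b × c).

b × c:
i: (-24)·(-19) - (-18)·(-25) = 456 - 450 = 6
j: (-18)·(-22) - (-14)·(-19) = 396 - 266 = 130
k: (-14)·(-25) - (-24)·(-22) = 350 - 528 = -178
b × c = (6, 130, -178)
a · (b × c) = 27·6 + 22·130 + 23·(-178) = 162 + 2860 - 4094 = -1072

-1072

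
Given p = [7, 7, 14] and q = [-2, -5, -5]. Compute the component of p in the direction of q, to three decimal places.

p · q = 7·(-2) + 7·(-5) + 14·(-5) = -14 - 35 - 70 = -119
|q| = √(4 + 25 + 25) = √54 ≈ 7.3485
comp_q p = -119 / √54 ≈ -16.194

-16.194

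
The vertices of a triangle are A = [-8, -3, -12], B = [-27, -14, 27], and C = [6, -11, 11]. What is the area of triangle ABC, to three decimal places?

515.608

AB = (-19, -11, 39),  AC = (14, -8, 23)
i: (-11)·23 - 39·(-8) = -253 - (-312) = 59
j: 39·14 - (-19)·23 = 546 - (-437) = 983
k: (-19)·(-8) - (-11)·14 = 152 - (-154) = 306
AB × AC = (59, 983, 306)
|AB × AC| = √1063406 ≈ 1031.2158
area = ½ · 1031.2158 ≈ 515.608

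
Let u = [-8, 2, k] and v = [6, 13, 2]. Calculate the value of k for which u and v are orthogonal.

u · v = (-8)·6 + 2·13 + k·2 = -22 + 2k
Set equal to 0: 2k = 22, so k = 11.

11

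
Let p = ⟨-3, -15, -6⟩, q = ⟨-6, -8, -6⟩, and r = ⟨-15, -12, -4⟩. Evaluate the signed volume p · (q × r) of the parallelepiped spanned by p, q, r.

q × r:
i: (-8)·(-4) - (-6)·(-12) = 32 - 72 = -40
j: (-6)·(-15) - (-6)·(-4) = 90 - 24 = 66
k: (-6)·(-12) - (-8)·(-15) = 72 - 120 = -48
q × r = (-40, 66, -48)
p · (q × r) = (-3)·(-40) + (-15)·66 + (-6)·(-48) = 120 - 990 + 288 = -582

-582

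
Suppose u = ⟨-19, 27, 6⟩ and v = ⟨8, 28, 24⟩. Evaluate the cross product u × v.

i: 27·24 - 6·28 = 648 - 168 = 480
j: 6·8 - (-19)·24 = 48 - (-456) = 504
k: (-19)·28 - 27·8 = -532 - 216 = -748
u × v = (480, 504, -748)

(480, 504, -748)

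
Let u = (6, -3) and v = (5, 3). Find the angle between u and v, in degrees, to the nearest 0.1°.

u · v = 6·5 + (-3)·3 = 30 - 9 = 21
|u|² = 36 + 9 = 45,  |u| = √45 ≈ 6.708204
|v|² = 25 + 9 = 34,  |v| = √34 ≈ 5.830952
cos θ = 21 / (6.708204 · 5.830952) ≈ 0.53688
θ = arccos(0.53688) ≈ 57.5°

57.5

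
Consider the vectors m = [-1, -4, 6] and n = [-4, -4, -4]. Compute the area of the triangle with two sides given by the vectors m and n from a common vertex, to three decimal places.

25.140

i: (-4)·(-4) - 6·(-4) = 16 - (-24) = 40
j: 6·(-4) - (-1)·(-4) = -24 - 4 = -28
k: (-1)·(-4) - (-4)·(-4) = 4 - 16 = -12
m × n = (40, -28, -12)
|m × n| = √(40² + (-28)² + (-12)²) = √2528 ≈ 50.2792
area = ½ · 50.2792 ≈ 25.140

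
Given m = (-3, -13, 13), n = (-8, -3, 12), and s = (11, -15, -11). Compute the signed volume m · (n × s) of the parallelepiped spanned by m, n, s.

n × s:
i: (-3)·(-11) - 12·(-15) = 33 - (-180) = 213
j: 12·11 - (-8)·(-11) = 132 - 88 = 44
k: (-8)·(-15) - (-3)·11 = 120 - (-33) = 153
n × s = (213, 44, 153)
m · (n × s) = (-3)·213 + (-13)·44 + 13·153 = -639 - 572 + 1989 = 778

778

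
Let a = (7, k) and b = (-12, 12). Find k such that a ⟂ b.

7

a · b = 7·(-12) + k·12 = -84 + 12k
Set equal to 0: 12k = 84, so k = 7.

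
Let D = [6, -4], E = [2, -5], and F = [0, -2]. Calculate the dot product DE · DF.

DE = E − D = (-4, -1)
DF = F − D = (-6, 2)
DE · DF = (-4)·(-6) + (-1)·2 = 24 - 2 = 22

22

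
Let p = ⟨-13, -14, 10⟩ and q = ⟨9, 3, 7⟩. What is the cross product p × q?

(-128, 181, 87)

i: (-14)·7 - 10·3 = -98 - 30 = -128
j: 10·9 - (-13)·7 = 90 - (-91) = 181
k: (-13)·3 - (-14)·9 = -39 - (-126) = 87
p × q = (-128, 181, 87)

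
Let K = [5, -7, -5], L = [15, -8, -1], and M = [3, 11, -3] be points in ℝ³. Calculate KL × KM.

KL = (10, -1, 4)
KM = (-2, 18, 2)
i: (-1)·2 - 4·18 = -2 - 72 = -74
j: 4·(-2) - 10·2 = -8 - 20 = -28
k: 10·18 - (-1)·(-2) = 180 - 2 = 178
KL × KM = (-74, -28, 178)

(-74, -28, 178)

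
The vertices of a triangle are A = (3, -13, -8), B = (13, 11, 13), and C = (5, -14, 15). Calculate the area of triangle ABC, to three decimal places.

302.918

AB = (10, 24, 21),  AC = (2, -1, 23)
i: 24·23 - 21·(-1) = 552 - (-21) = 573
j: 21·2 - 10·23 = 42 - 230 = -188
k: 10·(-1) - 24·2 = -10 - 48 = -58
AB × AC = (573, -188, -58)
|AB × AC| = √367037 ≈ 605.8358
area = ½ · 605.8358 ≈ 302.918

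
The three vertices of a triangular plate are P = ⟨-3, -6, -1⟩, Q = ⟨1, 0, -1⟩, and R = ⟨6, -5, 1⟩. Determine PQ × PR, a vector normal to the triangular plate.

PQ = (4, 6, 0)
PR = (9, 1, 2)
i: 6·2 - 0·1 = 12 - 0 = 12
j: 0·9 - 4·2 = 0 - 8 = -8
k: 4·1 - 6·9 = 4 - 54 = -50
PQ × PR = (12, -8, -50)

(12, -8, -50)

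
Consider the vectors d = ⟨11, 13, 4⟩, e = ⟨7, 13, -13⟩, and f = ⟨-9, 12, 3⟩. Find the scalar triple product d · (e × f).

4197

e × f:
i: 13·3 - (-13)·12 = 39 - (-156) = 195
j: (-13)·(-9) - 7·3 = 117 - 21 = 96
k: 7·12 - 13·(-9) = 84 - (-117) = 201
e × f = (195, 96, 201)
d · (e × f) = 11·195 + 13·96 + 4·201 = 2145 + 1248 + 804 = 4197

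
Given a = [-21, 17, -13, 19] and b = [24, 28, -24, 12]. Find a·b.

512

a · b = (-21)·24 + 17·28 + (-13)·(-24) + 19·12 = -504 + 476 + 312 + 228 = 512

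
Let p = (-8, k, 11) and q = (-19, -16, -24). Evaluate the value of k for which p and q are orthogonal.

-7

p · q = (-8)·(-19) + k·(-16) + 11·(-24) = -112 - 16k
Set equal to 0: -16k = 112, so k = -7.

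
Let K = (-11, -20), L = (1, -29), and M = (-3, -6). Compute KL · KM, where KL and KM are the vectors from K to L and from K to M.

KL = L − K = (12, -9)
KM = M − K = (8, 14)
KL · KM = 12·8 + (-9)·14 = 96 - 126 = -30

-30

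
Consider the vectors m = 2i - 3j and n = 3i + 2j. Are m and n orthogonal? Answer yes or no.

m · n = 2·3 + (-3)·2 = 6 - 6 = 0
Zero, so the vectors are orthogonal.

yes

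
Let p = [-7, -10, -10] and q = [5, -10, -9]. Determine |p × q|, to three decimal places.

i: (-10)·(-9) - (-10)·(-10) = 90 - 100 = -10
j: (-10)·5 - (-7)·(-9) = -50 - 63 = -113
k: (-7)·(-10) - (-10)·5 = 70 - (-50) = 120
p × q = (-10, -113, 120)
|p × q| = √((-10)² + (-113)² + 120²) = √27269 ≈ 165.1333

165.133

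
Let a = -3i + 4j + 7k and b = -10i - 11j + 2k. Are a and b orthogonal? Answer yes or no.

a · b = (-3)·(-10) + 4·(-11) + 7·2 = 30 - 44 + 14 = 0
Zero, so the vectors are orthogonal.

yes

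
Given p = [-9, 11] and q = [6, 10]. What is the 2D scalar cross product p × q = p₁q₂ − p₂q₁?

(-9)·10 - 11·6 = -90 - 66 = -156

-156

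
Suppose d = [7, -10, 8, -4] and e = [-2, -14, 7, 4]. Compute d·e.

166

d · e = 7·(-2) + (-10)·(-14) + 8·7 + (-4)·4 = -14 + 140 + 56 - 16 = 166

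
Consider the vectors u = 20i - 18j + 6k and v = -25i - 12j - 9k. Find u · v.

u · v = 20·(-25) + (-18)·(-12) + 6·(-9) = -500 + 216 - 54 = -338

-338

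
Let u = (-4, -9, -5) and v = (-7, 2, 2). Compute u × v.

(-8, 43, -71)

i: (-9)·2 - (-5)·2 = -18 - (-10) = -8
j: (-5)·(-7) - (-4)·2 = 35 - (-8) = 43
k: (-4)·2 - (-9)·(-7) = -8 - 63 = -71
u × v = (-8, 43, -71)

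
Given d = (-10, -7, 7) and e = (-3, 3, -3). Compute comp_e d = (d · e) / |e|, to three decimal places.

-2.309

d · e = (-10)·(-3) + (-7)·3 + 7·(-3) = 30 - 21 - 21 = -12
|e| = √(9 + 9 + 9) = √27 ≈ 5.1962
comp_e d = -12 / √27 ≈ -2.309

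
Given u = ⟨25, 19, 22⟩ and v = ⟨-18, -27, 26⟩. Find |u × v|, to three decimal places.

i: 19·26 - 22·(-27) = 494 - (-594) = 1088
j: 22·(-18) - 25·26 = -396 - 650 = -1046
k: 25·(-27) - 19·(-18) = -675 - (-342) = -333
u × v = (1088, -1046, -333)
|u × v| = √(1088² + (-1046)² + (-333)²) = √2388749 ≈ 1545.5578

1545.558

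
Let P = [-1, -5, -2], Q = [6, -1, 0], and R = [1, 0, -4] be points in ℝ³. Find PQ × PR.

(-18, 18, 27)

PQ = (7, 4, 2)
PR = (2, 5, -2)
i: 4·(-2) - 2·5 = -8 - 10 = -18
j: 2·2 - 7·(-2) = 4 - (-14) = 18
k: 7·5 - 4·2 = 35 - 8 = 27
PQ × PR = (-18, 18, 27)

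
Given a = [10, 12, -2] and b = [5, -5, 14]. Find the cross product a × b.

(158, -150, -110)

i: 12·14 - (-2)·(-5) = 168 - 10 = 158
j: (-2)·5 - 10·14 = -10 - 140 = -150
k: 10·(-5) - 12·5 = -50 - 60 = -110
a × b = (158, -150, -110)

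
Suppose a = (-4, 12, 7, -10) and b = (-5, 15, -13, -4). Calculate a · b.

a · b = (-4)·(-5) + 12·15 + 7·(-13) + (-10)·(-4) = 20 + 180 - 91 + 40 = 149

149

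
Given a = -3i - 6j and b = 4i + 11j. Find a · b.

a · b = (-3)·4 + (-6)·11 = -12 - 66 = -78

-78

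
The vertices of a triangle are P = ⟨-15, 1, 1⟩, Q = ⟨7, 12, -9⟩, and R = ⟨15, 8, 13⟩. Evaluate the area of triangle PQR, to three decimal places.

PQ = (22, 11, -10),  PR = (30, 7, 12)
i: 11·12 - (-10)·7 = 132 - (-70) = 202
j: (-10)·30 - 22·12 = -300 - 264 = -564
k: 22·7 - 11·30 = 154 - 330 = -176
PQ × PR = (202, -564, -176)
|PQ × PR| = √389876 ≈ 624.4005
area = ½ · 624.4005 ≈ 312.200

312.200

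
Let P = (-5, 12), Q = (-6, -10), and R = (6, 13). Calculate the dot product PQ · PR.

PQ = Q − P = (-1, -22)
PR = R − P = (11, 1)
PQ · PR = (-1)·11 + (-22)·1 = -11 - 22 = -33

-33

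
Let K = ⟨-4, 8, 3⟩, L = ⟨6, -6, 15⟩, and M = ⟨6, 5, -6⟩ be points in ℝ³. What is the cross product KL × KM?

KL = (10, -14, 12)
KM = (10, -3, -9)
i: (-14)·(-9) - 12·(-3) = 126 - (-36) = 162
j: 12·10 - 10·(-9) = 120 - (-90) = 210
k: 10·(-3) - (-14)·10 = -30 - (-140) = 110
KL × KM = (162, 210, 110)

(162, 210, 110)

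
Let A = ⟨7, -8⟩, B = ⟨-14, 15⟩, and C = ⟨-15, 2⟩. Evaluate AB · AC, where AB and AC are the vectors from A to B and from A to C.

AB = B − A = (-21, 23)
AC = C − A = (-22, 10)
AB · AC = (-21)·(-22) + 23·10 = 462 + 230 = 692

692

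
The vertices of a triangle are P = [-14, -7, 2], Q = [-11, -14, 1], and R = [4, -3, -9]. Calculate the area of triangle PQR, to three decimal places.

PQ = (3, -7, -1),  PR = (18, 4, -11)
i: (-7)·(-11) - (-1)·4 = 77 - (-4) = 81
j: (-1)·18 - 3·(-11) = -18 - (-33) = 15
k: 3·4 - (-7)·18 = 12 - (-126) = 138
PQ × PR = (81, 15, 138)
|PQ × PR| = √25830 ≈ 160.7171
area = ½ · 160.7171 ≈ 80.359

80.359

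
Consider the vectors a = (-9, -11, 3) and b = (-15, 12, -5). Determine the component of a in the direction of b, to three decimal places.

-0.605

a · b = (-9)·(-15) + (-11)·12 + 3·(-5) = 135 - 132 - 15 = -12
|b| = √(225 + 144 + 25) = √394 ≈ 19.8494
comp_b a = -12 / √394 ≈ -0.605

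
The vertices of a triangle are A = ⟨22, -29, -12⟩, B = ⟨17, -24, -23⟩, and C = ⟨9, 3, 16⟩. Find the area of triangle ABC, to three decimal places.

287.740

AB = (-5, 5, -11),  AC = (-13, 32, 28)
i: 5·28 - (-11)·32 = 140 - (-352) = 492
j: (-11)·(-13) - (-5)·28 = 143 - (-140) = 283
k: (-5)·32 - 5·(-13) = -160 - (-65) = -95
AB × AC = (492, 283, -95)
|AB × AC| = √331178 ≈ 575.4807
area = ½ · 575.4807 ≈ 287.740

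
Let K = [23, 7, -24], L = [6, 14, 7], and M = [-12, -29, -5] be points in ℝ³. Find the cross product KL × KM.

KL = (-17, 7, 31)
KM = (-35, -36, 19)
i: 7·19 - 31·(-36) = 133 - (-1116) = 1249
j: 31·(-35) - (-17)·19 = -1085 - (-323) = -762
k: (-17)·(-36) - 7·(-35) = 612 - (-245) = 857
KL × KM = (1249, -762, 857)

(1249, -762, 857)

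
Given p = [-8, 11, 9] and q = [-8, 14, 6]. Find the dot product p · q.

p · q = (-8)·(-8) + 11·14 + 9·6 = 64 + 154 + 54 = 272

272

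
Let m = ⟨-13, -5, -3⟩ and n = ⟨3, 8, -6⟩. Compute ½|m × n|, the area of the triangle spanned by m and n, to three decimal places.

67.834

i: (-5)·(-6) - (-3)·8 = 30 - (-24) = 54
j: (-3)·3 - (-13)·(-6) = -9 - 78 = -87
k: (-13)·8 - (-5)·3 = -104 - (-15) = -89
m × n = (54, -87, -89)
|m × n| = √(54² + (-87)² + (-89)²) = √18406 ≈ 135.6687
area = ½ · 135.6687 ≈ 67.834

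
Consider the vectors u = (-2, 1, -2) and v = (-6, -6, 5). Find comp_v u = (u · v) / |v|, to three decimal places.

-0.406

u · v = (-2)·(-6) + 1·(-6) + (-2)·5 = 12 - 6 - 10 = -4
|v| = √(36 + 36 + 25) = √97 ≈ 9.8489
comp_v u = -4 / √97 ≈ -0.406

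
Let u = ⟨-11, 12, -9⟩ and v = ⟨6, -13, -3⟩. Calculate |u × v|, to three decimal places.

189.787

i: 12·(-3) - (-9)·(-13) = -36 - 117 = -153
j: (-9)·6 - (-11)·(-3) = -54 - 33 = -87
k: (-11)·(-13) - 12·6 = 143 - 72 = 71
u × v = (-153, -87, 71)
|u × v| = √((-153)² + (-87)² + 71²) = √36019 ≈ 189.7867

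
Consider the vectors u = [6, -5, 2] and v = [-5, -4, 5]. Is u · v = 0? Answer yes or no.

yes

u · v = 6·(-5) + (-5)·(-4) + 2·5 = -30 + 20 + 10 = 0
Zero, so the vectors are orthogonal.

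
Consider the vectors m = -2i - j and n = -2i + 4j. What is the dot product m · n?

m · n = (-2)·(-2) + (-1)·4 = 4 - 4 = 0

0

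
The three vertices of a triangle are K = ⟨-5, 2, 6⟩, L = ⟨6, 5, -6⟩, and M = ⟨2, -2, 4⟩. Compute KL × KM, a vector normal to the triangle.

KL = (11, 3, -12)
KM = (7, -4, -2)
i: 3·(-2) - (-12)·(-4) = -6 - 48 = -54
j: (-12)·7 - 11·(-2) = -84 - (-22) = -62
k: 11·(-4) - 3·7 = -44 - 21 = -65
KL × KM = (-54, -62, -65)

(-54, -62, -65)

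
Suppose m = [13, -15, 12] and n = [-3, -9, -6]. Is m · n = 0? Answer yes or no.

m · n = 13·(-3) + (-15)·(-9) + 12·(-6) = -39 + 135 - 72 = 24
Nonzero, so the vectors are not orthogonal.

no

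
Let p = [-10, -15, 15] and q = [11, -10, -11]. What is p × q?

i: (-15)·(-11) - 15·(-10) = 165 - (-150) = 315
j: 15·11 - (-10)·(-11) = 165 - 110 = 55
k: (-10)·(-10) - (-15)·11 = 100 - (-165) = 265
p × q = (315, 55, 265)

(315, 55, 265)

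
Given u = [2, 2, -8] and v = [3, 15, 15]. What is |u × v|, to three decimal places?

i: 2·15 - (-8)·15 = 30 - (-120) = 150
j: (-8)·3 - 2·15 = -24 - 30 = -54
k: 2·15 - 2·3 = 30 - 6 = 24
u × v = (150, -54, 24)
|u × v| = √(150² + (-54)² + 24²) = √25992 ≈ 161.2203

161.220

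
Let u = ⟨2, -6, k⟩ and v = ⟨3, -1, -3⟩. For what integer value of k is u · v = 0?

4

u · v = 2·3 + (-6)·(-1) + k·(-3) = 12 - 3k
Set equal to 0: -3k = -12, so k = 4.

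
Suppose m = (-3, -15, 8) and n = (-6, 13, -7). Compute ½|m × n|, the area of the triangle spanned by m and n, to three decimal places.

i: (-15)·(-7) - 8·13 = 105 - 104 = 1
j: 8·(-6) - (-3)·(-7) = -48 - 21 = -69
k: (-3)·13 - (-15)·(-6) = -39 - 90 = -129
m × n = (1, -69, -129)
|m × n| = √(1² + (-69)² + (-129)²) = √21403 ≈ 146.2976
area = ½ · 146.2976 ≈ 73.149

73.149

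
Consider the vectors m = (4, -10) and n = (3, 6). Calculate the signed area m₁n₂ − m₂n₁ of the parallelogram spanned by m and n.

4·6 - (-10)·3 = 24 - (-30) = 54

54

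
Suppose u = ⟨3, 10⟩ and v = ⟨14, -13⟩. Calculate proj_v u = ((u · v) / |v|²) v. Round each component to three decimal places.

(-3.375, 3.134)

u · v = 3·14 + 10·(-13) = 42 - 130 = -88
|v|² = 196 + 169 = 365
proj_v u = (-88/365) · (14, -13) ≈ (-3.375, 3.134)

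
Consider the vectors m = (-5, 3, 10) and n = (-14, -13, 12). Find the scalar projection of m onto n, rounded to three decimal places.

m · n = (-5)·(-14) + 3·(-13) + 10·12 = 70 - 39 + 120 = 151
|n| = √(196 + 169 + 144) = √509 ≈ 22.5610
comp_n m = 151 / √509 ≈ 6.693

6.693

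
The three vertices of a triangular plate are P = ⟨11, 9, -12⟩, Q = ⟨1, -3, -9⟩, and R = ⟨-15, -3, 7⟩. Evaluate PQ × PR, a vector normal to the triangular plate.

PQ = (-10, -12, 3)
PR = (-26, -12, 19)
i: (-12)·19 - 3·(-12) = -228 - (-36) = -192
j: 3·(-26) - (-10)·19 = -78 - (-190) = 112
k: (-10)·(-12) - (-12)·(-26) = 120 - 312 = -192
PQ × PR = (-192, 112, -192)

(-192, 112, -192)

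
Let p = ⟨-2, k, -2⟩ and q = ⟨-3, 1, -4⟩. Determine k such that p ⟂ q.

p · q = (-2)·(-3) + k·1 + (-2)·(-4) = 14 + 1k
Set equal to 0: 1k = -14, so k = -14.

-14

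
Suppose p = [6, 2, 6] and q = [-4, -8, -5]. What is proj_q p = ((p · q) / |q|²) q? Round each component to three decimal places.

p · q = 6·(-4) + 2·(-8) + 6·(-5) = -24 - 16 - 30 = -70
|q|² = 16 + 64 + 25 = 105
proj_q p = (-70/105) · (-4, -8, -5) ≈ (2.667, 5.333, 3.333)

(2.667, 5.333, 3.333)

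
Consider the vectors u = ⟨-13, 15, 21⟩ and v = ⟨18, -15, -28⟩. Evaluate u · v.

u · v = (-13)·18 + 15·(-15) + 21·(-28) = -234 - 225 - 588 = -1047

-1047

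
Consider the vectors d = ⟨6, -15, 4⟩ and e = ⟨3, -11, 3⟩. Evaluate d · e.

d · e = 6·3 + (-15)·(-11) + 4·3 = 18 + 165 + 12 = 195

195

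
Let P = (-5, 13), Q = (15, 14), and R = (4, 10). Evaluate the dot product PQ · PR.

PQ = Q − P = (20, 1)
PR = R − P = (9, -3)
PQ · PR = 20·9 + 1·(-3) = 180 - 3 = 177

177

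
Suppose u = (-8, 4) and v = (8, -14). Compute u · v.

-120

u · v = (-8)·8 + 4·(-14) = -64 - 56 = -120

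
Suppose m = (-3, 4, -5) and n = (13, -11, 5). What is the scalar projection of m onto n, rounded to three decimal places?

m · n = (-3)·13 + 4·(-11) + (-5)·5 = -39 - 44 - 25 = -108
|n| = √(169 + 121 + 25) = √315 ≈ 17.7482
comp_n m = -108 / √315 ≈ -6.085

-6.085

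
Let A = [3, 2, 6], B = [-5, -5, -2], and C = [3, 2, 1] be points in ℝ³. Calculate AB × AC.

(35, -40, 0)

AB = (-8, -7, -8)
AC = (0, 0, -5)
i: (-7)·(-5) - (-8)·0 = 35 - 0 = 35
j: (-8)·0 - (-8)·(-5) = 0 - 40 = -40
k: (-8)·0 - (-7)·0 = 0 - 0 = 0
AB × AC = (35, -40, 0)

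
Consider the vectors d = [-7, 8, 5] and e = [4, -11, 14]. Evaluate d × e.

i: 8·14 - 5·(-11) = 112 - (-55) = 167
j: 5·4 - (-7)·14 = 20 - (-98) = 118
k: (-7)·(-11) - 8·4 = 77 - 32 = 45
d × e = (167, 118, 45)

(167, 118, 45)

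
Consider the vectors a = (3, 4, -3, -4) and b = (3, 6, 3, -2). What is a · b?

a · b = 3·3 + 4·6 + (-3)·3 + (-4)·(-2) = 9 + 24 - 9 + 8 = 32

32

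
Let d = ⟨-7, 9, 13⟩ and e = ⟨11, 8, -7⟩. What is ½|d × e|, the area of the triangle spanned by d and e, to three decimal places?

i: 9·(-7) - 13·8 = -63 - 104 = -167
j: 13·11 - (-7)·(-7) = 143 - 49 = 94
k: (-7)·8 - 9·11 = -56 - 99 = -155
d × e = (-167, 94, -155)
|d × e| = √((-167)² + 94² + (-155)²) = √60750 ≈ 246.4752
area = ½ · 246.4752 ≈ 123.238

123.238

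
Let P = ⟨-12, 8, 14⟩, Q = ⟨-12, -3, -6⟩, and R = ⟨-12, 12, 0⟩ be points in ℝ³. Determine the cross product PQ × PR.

(234, 0, 0)

PQ = (0, -11, -20)
PR = (0, 4, -14)
i: (-11)·(-14) - (-20)·4 = 154 - (-80) = 234
j: (-20)·0 - 0·(-14) = 0 - 0 = 0
k: 0·4 - (-11)·0 = 0 - 0 = 0
PQ × PR = (234, 0, 0)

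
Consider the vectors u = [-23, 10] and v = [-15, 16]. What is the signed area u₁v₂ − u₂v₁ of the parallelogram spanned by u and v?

-218

(-23)·16 - 10·(-15) = -368 - (-150) = -218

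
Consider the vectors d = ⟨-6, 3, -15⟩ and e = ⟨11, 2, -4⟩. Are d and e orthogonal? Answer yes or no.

yes

d · e = (-6)·11 + 3·2 + (-15)·(-4) = -66 + 6 + 60 = 0
Zero, so the vectors are orthogonal.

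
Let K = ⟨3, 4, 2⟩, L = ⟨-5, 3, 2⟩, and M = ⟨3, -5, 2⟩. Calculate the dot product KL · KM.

KL = L − K = (-8, -1, 0)
KM = M − K = (0, -9, 0)
KL · KM = (-8)·0 + (-1)·(-9) + 0·0 = 0 + 9 + 0 = 9

9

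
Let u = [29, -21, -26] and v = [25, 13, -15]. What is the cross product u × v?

(653, -215, 902)

i: (-21)·(-15) - (-26)·13 = 315 - (-338) = 653
j: (-26)·25 - 29·(-15) = -650 - (-435) = -215
k: 29·13 - (-21)·25 = 377 - (-525) = 902
u × v = (653, -215, 902)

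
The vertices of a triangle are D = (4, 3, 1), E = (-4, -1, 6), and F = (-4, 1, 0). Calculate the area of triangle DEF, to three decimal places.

26.249

DE = (-8, -4, 5),  DF = (-8, -2, -1)
i: (-4)·(-1) - 5·(-2) = 4 - (-10) = 14
j: 5·(-8) - (-8)·(-1) = -40 - 8 = -48
k: (-8)·(-2) - (-4)·(-8) = 16 - 32 = -16
DE × DF = (14, -48, -16)
|DE × DF| = √2756 ≈ 52.4976
area = ½ · 52.4976 ≈ 26.249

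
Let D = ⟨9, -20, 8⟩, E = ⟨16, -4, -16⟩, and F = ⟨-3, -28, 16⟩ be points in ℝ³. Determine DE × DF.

(-64, 232, 136)

DE = (7, 16, -24)
DF = (-12, -8, 8)
i: 16·8 - (-24)·(-8) = 128 - 192 = -64
j: (-24)·(-12) - 7·8 = 288 - 56 = 232
k: 7·(-8) - 16·(-12) = -56 - (-192) = 136
DE × DF = (-64, 232, 136)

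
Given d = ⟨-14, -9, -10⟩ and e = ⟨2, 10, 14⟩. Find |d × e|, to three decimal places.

i: (-9)·14 - (-10)·10 = -126 - (-100) = -26
j: (-10)·2 - (-14)·14 = -20 - (-196) = 176
k: (-14)·10 - (-9)·2 = -140 - (-18) = -122
d × e = (-26, 176, -122)
|d × e| = √((-26)² + 176² + (-122)²) = √46536 ≈ 215.7220

215.722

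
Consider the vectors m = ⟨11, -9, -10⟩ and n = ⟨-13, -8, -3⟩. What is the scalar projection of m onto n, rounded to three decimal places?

-2.636

m · n = 11·(-13) + (-9)·(-8) + (-10)·(-3) = -143 + 72 + 30 = -41
|n| = √(169 + 64 + 9) = √242 ≈ 15.5563
comp_n m = -41 / √242 ≈ -2.636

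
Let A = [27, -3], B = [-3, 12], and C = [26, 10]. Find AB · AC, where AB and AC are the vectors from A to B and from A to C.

225

AB = B − A = (-30, 15)
AC = C − A = (-1, 13)
AB · AC = (-30)·(-1) + 15·13 = 30 + 195 = 225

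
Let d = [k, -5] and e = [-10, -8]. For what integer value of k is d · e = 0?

d · e = k·(-10) + (-5)·(-8) = 40 - 10k
Set equal to 0: -10k = -40, so k = 4.

4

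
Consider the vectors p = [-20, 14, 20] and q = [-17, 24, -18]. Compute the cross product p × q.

i: 14·(-18) - 20·24 = -252 - 480 = -732
j: 20·(-17) - (-20)·(-18) = -340 - 360 = -700
k: (-20)·24 - 14·(-17) = -480 - (-238) = -242
p × q = (-732, -700, -242)

(-732, -700, -242)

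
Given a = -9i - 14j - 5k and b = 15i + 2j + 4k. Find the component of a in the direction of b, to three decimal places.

-11.691

a · b = (-9)·15 + (-14)·2 + (-5)·4 = -135 - 28 - 20 = -183
|b| = √(225 + 4 + 16) = √245 ≈ 15.6525
comp_b a = -183 / √245 ≈ -11.691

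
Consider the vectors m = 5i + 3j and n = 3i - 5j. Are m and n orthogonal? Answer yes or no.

m · n = 5·3 + 3·(-5) = 15 - 15 = 0
Zero, so the vectors are orthogonal.

yes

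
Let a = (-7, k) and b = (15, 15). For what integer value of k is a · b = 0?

7

a · b = (-7)·15 + k·15 = -105 + 15k
Set equal to 0: 15k = 105, so k = 7.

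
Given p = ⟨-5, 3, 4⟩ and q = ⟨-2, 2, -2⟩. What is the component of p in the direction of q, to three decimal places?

2.309

p · q = (-5)·(-2) + 3·2 + 4·(-2) = 10 + 6 - 8 = 8
|q| = √(4 + 4 + 4) = √12 ≈ 3.4641
comp_q p = 8 / √12 ≈ 2.309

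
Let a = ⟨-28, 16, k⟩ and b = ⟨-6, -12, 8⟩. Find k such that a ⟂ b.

3

a · b = (-28)·(-6) + 16·(-12) + k·8 = -24 + 8k
Set equal to 0: 8k = 24, so k = 3.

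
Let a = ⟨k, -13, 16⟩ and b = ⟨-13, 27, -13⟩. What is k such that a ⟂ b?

-43

a · b = k·(-13) + (-13)·27 + 16·(-13) = -559 - 13k
Set equal to 0: -13k = 559, so k = -43.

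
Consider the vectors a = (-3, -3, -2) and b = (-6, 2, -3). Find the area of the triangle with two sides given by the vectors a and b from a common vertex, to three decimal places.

i: (-3)·(-3) - (-2)·2 = 9 - (-4) = 13
j: (-2)·(-6) - (-3)·(-3) = 12 - 9 = 3
k: (-3)·2 - (-3)·(-6) = -6 - 18 = -24
a × b = (13, 3, -24)
|a × b| = √(13² + 3² + (-24)²) = √754 ≈ 27.4591
area = ½ · 27.4591 ≈ 13.730

13.730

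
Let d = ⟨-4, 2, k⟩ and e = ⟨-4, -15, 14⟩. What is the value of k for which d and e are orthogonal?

1

d · e = (-4)·(-4) + 2·(-15) + k·14 = -14 + 14k
Set equal to 0: 14k = 14, so k = 1.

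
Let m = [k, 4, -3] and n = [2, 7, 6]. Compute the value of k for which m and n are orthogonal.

m · n = k·2 + 4·7 + (-3)·6 = 10 + 2k
Set equal to 0: 2k = -10, so k = -5.

-5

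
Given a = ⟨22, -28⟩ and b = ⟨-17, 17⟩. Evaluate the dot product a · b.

-850

a · b = 22·(-17) + (-28)·17 = -374 - 476 = -850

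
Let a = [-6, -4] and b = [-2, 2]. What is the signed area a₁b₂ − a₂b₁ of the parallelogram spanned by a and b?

(-6)·2 - (-4)·(-2) = -12 - 8 = -20

-20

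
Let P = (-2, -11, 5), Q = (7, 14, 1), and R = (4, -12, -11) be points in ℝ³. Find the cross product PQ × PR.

PQ = (9, 25, -4)
PR = (6, -1, -16)
i: 25·(-16) - (-4)·(-1) = -400 - 4 = -404
j: (-4)·6 - 9·(-16) = -24 - (-144) = 120
k: 9·(-1) - 25·6 = -9 - 150 = -159
PQ × PR = (-404, 120, -159)

(-404, 120, -159)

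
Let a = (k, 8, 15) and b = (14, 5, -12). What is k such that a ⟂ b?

10

a · b = k·14 + 8·5 + 15·(-12) = -140 + 14k
Set equal to 0: 14k = 140, so k = 10.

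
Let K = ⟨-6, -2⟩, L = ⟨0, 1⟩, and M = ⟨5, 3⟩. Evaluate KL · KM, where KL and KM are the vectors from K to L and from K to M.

KL = L − K = (6, 3)
KM = M − K = (11, 5)
KL · KM = 6·11 + 3·5 = 66 + 15 = 81

81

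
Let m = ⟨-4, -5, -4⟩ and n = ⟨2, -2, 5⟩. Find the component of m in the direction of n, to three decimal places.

m · n = (-4)·2 + (-5)·(-2) + (-4)·5 = -8 + 10 - 20 = -18
|n| = √(4 + 4 + 25) = √33 ≈ 5.7446
comp_n m = -18 / √33 ≈ -3.133

-3.133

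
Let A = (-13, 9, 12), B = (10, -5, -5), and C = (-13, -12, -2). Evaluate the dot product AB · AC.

AB = B − A = (23, -14, -17)
AC = C − A = (0, -21, -14)
AB · AC = 23·0 + (-14)·(-21) + (-17)·(-14) = 0 + 294 + 238 = 532

532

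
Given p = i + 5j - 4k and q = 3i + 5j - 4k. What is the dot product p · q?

44

p · q = 1·3 + 5·5 + (-4)·(-4) = 3 + 25 + 16 = 44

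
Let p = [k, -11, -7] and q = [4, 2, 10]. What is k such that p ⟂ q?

23

p · q = k·4 + (-11)·2 + (-7)·10 = -92 + 4k
Set equal to 0: 4k = 92, so k = 23.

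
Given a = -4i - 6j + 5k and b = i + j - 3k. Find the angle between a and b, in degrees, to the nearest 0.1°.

a · b = (-4)·1 + (-6)·1 + 5·(-3) = -4 - 6 - 15 = -25
|a|² = 16 + 36 + 25 = 77,  |a| = √77 ≈ 8.774964
|b|² = 1 + 1 + 9 = 11,  |b| = √11 ≈ 3.316625
cos θ = -25 / (8.774964 · 3.316625) ≈ -0.85901
θ = arccos(-0.85901) ≈ 149.2°

149.2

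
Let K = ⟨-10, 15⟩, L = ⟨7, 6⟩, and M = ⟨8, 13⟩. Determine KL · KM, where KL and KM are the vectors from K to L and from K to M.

KL = L − K = (17, -9)
KM = M − K = (18, -2)
KL · KM = 17·18 + (-9)·(-2) = 306 + 18 = 324

324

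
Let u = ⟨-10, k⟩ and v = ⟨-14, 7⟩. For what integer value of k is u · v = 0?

u · v = (-10)·(-14) + k·7 = 140 + 7k
Set equal to 0: 7k = -140, so k = -20.

-20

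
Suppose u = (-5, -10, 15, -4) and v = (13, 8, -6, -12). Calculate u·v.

u · v = (-5)·13 + (-10)·8 + 15·(-6) + (-4)·(-12) = -65 - 80 - 90 + 48 = -187

-187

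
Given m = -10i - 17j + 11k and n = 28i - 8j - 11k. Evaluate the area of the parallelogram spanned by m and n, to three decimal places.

i: (-17)·(-11) - 11·(-8) = 187 - (-88) = 275
j: 11·28 - (-10)·(-11) = 308 - 110 = 198
k: (-10)·(-8) - (-17)·28 = 80 - (-476) = 556
m × n = (275, 198, 556)
|m × n| = √(275² + 198² + 556²) = √423965 ≈ 651.1259

651.126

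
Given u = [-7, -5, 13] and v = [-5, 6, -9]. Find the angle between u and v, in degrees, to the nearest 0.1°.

127.1

u · v = (-7)·(-5) + (-5)·6 + 13·(-9) = 35 - 30 - 117 = -112
|u|² = 49 + 25 + 169 = 243,  |u| = √243 ≈ 15.588457
|v|² = 25 + 36 + 81 = 142,  |v| = √142 ≈ 11.916375
cos θ = -112 / (15.588457 · 11.916375) ≈ -0.60294
θ = arccos(-0.60294) ≈ 127.1°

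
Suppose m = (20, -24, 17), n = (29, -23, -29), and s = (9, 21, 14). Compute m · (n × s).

n × s:
i: (-23)·14 - (-29)·21 = -322 - (-609) = 287
j: (-29)·9 - 29·14 = -261 - 406 = -667
k: 29·21 - (-23)·9 = 609 - (-207) = 816
n × s = (287, -667, 816)
m · (n × s) = 20·287 + (-24)·(-667) + 17·816 = 5740 + 16008 + 13872 = 35620

35620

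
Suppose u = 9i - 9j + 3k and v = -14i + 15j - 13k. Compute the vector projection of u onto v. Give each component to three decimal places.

u · v = 9·(-14) + (-9)·15 + 3·(-13) = -126 - 135 - 39 = -300
|v|² = 196 + 225 + 169 = 590
proj_v u = (-300/590) · (-14, 15, -13) ≈ (7.119, -7.627, 6.610)

(7.119, -7.627, 6.610)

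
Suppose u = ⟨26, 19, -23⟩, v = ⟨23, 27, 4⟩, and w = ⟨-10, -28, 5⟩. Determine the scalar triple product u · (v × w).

v × w:
i: 27·5 - 4·(-28) = 135 - (-112) = 247
j: 4·(-10) - 23·5 = -40 - 115 = -155
k: 23·(-28) - 27·(-10) = -644 - (-270) = -374
v × w = (247, -155, -374)
u · (v × w) = 26·247 + 19·(-155) + (-23)·(-374) = 6422 - 2945 + 8602 = 12079

12079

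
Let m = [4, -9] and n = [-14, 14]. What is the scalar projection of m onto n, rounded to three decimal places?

m · n = 4·(-14) + (-9)·14 = -56 - 126 = -182
|n| = √(196 + 196) = √392 ≈ 19.7990
comp_n m = -182 / √392 ≈ -9.192

-9.192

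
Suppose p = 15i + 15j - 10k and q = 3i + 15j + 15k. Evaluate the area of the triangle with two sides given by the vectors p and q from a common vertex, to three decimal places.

i: 15·15 - (-10)·15 = 225 - (-150) = 375
j: (-10)·3 - 15·15 = -30 - 225 = -255
k: 15·15 - 15·3 = 225 - 45 = 180
p × q = (375, -255, 180)
|p × q| = √(375² + (-255)² + 180²) = √238050 ≈ 487.9037
area = ½ · 487.9037 ≈ 243.952

243.952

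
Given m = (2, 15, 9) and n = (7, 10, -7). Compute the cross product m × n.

i: 15·(-7) - 9·10 = -105 - 90 = -195
j: 9·7 - 2·(-7) = 63 - (-14) = 77
k: 2·10 - 15·7 = 20 - 105 = -85
m × n = (-195, 77, -85)

(-195, 77, -85)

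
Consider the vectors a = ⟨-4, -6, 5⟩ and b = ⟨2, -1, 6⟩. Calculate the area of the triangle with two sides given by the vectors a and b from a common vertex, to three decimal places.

i: (-6)·6 - 5·(-1) = -36 - (-5) = -31
j: 5·2 - (-4)·6 = 10 - (-24) = 34
k: (-4)·(-1) - (-6)·2 = 4 - (-12) = 16
a × b = (-31, 34, 16)
|a × b| = √((-31)² + 34² + 16²) = √2373 ≈ 48.7134
area = ½ · 48.7134 ≈ 24.357

24.357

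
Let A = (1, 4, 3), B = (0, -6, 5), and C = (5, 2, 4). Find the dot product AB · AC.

18

AB = B − A = (-1, -10, 2)
AC = C − A = (4, -2, 1)
AB · AC = (-1)·4 + (-10)·(-2) + 2·1 = -4 + 20 + 2 = 18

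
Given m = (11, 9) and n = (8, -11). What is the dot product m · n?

m · n = 11·8 + 9·(-11) = 88 - 99 = -11

-11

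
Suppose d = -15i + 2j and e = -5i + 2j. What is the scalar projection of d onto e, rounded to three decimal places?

d · e = (-15)·(-5) + 2·2 = 75 + 4 = 79
|e| = √(25 + 4) = √29 ≈ 5.3852
comp_e d = 79 / √29 ≈ 14.670

14.670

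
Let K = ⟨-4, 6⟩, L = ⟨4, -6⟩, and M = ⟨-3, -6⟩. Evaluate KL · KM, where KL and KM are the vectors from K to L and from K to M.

152

KL = L − K = (8, -12)
KM = M − K = (1, -12)
KL · KM = 8·1 + (-12)·(-12) = 8 + 144 = 152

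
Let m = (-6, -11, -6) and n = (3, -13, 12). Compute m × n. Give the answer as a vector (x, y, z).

i: (-11)·12 - (-6)·(-13) = -132 - 78 = -210
j: (-6)·3 - (-6)·12 = -18 - (-72) = 54
k: (-6)·(-13) - (-11)·3 = 78 - (-33) = 111
m × n = (-210, 54, 111)

(-210, 54, 111)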